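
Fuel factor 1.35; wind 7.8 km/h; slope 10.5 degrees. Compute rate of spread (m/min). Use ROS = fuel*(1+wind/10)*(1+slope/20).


Formula: ROS = fuel * (1 + wind/10) * (1 + slope/20)
Wind factor = 1 + 7.8/10 = 1.78
Slope factor = 1 + 10.5/20 = 1.525
ROS = 1.35 * 1.78 * 1.525 = 3.66 m/min

3.66


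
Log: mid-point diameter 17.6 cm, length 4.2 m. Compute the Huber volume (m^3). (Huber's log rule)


Huber: V = Am * L,  Am = pi*(Dm/200)^2
Am = pi*(17.6/200)^2 = 0.024328 m^2
V = 0.024328*4.2 = 0.1022 m^3

0.1022


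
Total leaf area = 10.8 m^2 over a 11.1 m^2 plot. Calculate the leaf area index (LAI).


Formula: LAI = total leaf area / ground area  (dimensionless)
LAI = 10.8 m^2 / 11.1 m^2
LAI = 0.97

0.97


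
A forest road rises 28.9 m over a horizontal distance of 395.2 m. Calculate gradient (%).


Formula: Gradient = rise / run * 100
Gradient = 28.9 / 395.2 * 100 = 7.3%

7.3


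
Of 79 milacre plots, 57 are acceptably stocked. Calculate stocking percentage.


Formula: Stocking % = stocked plots / total plots * 100
Stocking = 57 / 79 * 100
Stocking = 0.7215 * 100 = 72.2%

72.2


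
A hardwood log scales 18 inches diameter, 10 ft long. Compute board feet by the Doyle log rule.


Doyle: BF = (D - 4)^2 * L / 16
Adjusted diameter = 18 - 4 = 14 in
(D-4)^2 = 14^2 = 196
BF = 196 * 10 / 16 = 123 BF

123


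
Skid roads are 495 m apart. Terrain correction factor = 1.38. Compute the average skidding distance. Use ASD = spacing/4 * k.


Formula: ASD = (spacing / 4) * correction
Uncorrected distance = spacing / 4 = 495 / 4 = 123.75 m
ASD = 123.75 * 1.38 = 171 m

171


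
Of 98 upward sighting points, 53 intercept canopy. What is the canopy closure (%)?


Formula: Canopy closure = covered points / total points * 100
Closure = 53 / 98 * 100
Closure = 0.5408 * 100 = 54.1%

54.1


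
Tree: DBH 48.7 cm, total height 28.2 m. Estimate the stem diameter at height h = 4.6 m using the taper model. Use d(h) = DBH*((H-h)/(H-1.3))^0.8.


Taper: d(h) = DBH * ((H - h) / (H - 1.3))^0.8
Numerator = H - h = 28.2 - 4.6 = 23.6 m
Denominator = H - 1.3 = 28.2 - 1.3 = 26.9 m
Ratio = 23.6 / 26.9 = 0.87732
d = 48.7 * 0.87732^0.8 = 43.9 cm

43.9


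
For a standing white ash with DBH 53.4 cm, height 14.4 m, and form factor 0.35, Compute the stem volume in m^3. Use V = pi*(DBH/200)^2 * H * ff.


Formula: V = pi * (DBH/200)^2 * H * ff
Radius = DBH/200 = 53.4/200 = 0.267 m
Radius^2 = 0.267^2 = 0.071289 m^2
V = pi * 0.071289 * 14.4 * 0.35
V = 1.129 m^3

1.129


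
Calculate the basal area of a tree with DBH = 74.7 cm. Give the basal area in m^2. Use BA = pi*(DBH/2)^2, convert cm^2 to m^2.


Formula: BA = pi * (DBH/2)^2 / 10000  (cm^2 to m^2)
Radius = DBH/2 = 74.7/2 = 37.35 cm
BA = pi * 37.35^2 / 10000
   = 4382.5924 cm^2 / 10000
   = 0.4383 m^2

0.4383


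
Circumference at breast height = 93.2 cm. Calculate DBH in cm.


Formula: DBH = C / pi
DBH = 93.2 / pi
pi = 3.14159...
DBH = 29.7 cm

29.7


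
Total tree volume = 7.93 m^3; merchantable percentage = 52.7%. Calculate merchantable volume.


Formula: MV = V_total * (merchantable_pct / 100)
Merchantable fraction = 52.7% / 100 = 0.527
MV = 7.93 m^3 * 0.527 = 4.179 m^3

4.179


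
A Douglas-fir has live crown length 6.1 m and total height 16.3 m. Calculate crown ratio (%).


Formula: Crown Ratio = (Crown Length / Total Height) * 100
CR = (6.1 m / 16.3 m) * 100
CR = 0.3742 * 100 = 37.4%

37.4


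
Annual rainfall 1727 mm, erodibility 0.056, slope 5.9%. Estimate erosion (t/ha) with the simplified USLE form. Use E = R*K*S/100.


Formula: E = R * K * S / 100  (simplified USLE)
R * K = 1727 * 0.056 = 96.712
E = 96.712 * 5.9 / 100 = 5.71 t/ha

5.71


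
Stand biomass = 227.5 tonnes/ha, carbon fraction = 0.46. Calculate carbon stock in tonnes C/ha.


Formula: Carbon Stock = Biomass * Carbon Fraction
C = 227.5 t/ha * 0.46
C = 104.7 t C/ha

104.7


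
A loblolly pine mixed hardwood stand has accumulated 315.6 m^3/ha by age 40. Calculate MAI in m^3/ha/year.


Formula: MAI = Total Volume / Stand Age
MAI = 315.6 m^3/ha / 40 years
MAI = 7.89 m^3/ha/year

7.89


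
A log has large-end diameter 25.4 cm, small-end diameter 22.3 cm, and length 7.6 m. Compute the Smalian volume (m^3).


Smalian: V = (A1 + A2)/2 * L,  A = pi*(D/200)^2
A1 = pi*(25.4/200)^2 = 0.050671 m^2
A2 = pi*(22.3/200)^2 = 0.039057 m^2
V = (0.050671+0.039057)/2*7.6 = 0.341 m^3

0.341


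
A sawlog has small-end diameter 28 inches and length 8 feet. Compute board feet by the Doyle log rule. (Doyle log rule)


Doyle: BF = (D - 4)^2 * L / 16
Adjusted diameter = 28 - 4 = 24 in
(D-4)^2 = 24^2 = 576
BF = 576 * 8 / 16 = 288 BF

288


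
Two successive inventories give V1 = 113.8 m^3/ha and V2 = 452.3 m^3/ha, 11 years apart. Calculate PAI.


Formula: PAI = (V_T2 - V_T1) / (T2 - T1)
Volume increment = 452.3 - 113.8 = 338.5 m^3/ha
PAI = 338.5 / 11 = 30.77 m^3/ha/year

30.77


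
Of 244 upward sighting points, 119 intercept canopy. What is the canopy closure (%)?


Formula: Canopy closure = covered points / total points * 100
Closure = 119 / 244 * 100
Closure = 0.4877 * 100 = 48.8%

48.8


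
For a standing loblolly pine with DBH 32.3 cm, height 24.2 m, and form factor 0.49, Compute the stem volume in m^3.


Formula: V = pi * (DBH/200)^2 * H * ff
Radius = DBH/200 = 32.3/200 = 0.1615 m
Radius^2 = 0.1615^2 = 0.02608225 m^2
V = pi * 0.02608225 * 24.2 * 0.49
V = 0.972 m^3

0.972


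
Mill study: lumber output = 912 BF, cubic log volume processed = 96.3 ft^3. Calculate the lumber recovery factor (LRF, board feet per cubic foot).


Formula: LRF = Lumber Output (BF) / Log Input (ft^3)
LRF = 912 BF / 96.3 ft^3
LRF = 9.47 BF/ft^3

9.47


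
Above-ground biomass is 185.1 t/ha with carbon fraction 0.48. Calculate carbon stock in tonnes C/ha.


Formula: Carbon Stock = Biomass * Carbon Fraction
C = 185.1 t/ha * 0.48
C = 88.8 t C/ha

88.8


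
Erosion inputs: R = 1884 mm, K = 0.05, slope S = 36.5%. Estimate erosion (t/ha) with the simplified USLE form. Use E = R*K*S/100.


Formula: E = R * K * S / 100  (simplified USLE)
R * K = 1884 * 0.05 = 94.2
E = 94.2 * 36.5 / 100 = 34.38 t/ha

34.38


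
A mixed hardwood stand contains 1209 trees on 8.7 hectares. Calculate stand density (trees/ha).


Formula: Stand Density = N_trees / Area_ha
Density = 1209 trees / 8.7 ha
Density = 139 trees/ha

139


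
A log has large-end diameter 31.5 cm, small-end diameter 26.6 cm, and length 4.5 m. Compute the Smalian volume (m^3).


Smalian: V = (A1 + A2)/2 * L,  A = pi*(D/200)^2
A1 = pi*(31.5/200)^2 = 0.077931 m^2
A2 = pi*(26.6/200)^2 = 0.055572 m^2
V = (0.077931+0.055572)/2*4.5 = 0.3004 m^3

0.3004


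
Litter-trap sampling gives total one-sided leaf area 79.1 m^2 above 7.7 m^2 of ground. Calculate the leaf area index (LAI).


Formula: LAI = total leaf area / ground area  (dimensionless)
LAI = 79.1 m^2 / 7.7 m^2
LAI = 10.27

10.27


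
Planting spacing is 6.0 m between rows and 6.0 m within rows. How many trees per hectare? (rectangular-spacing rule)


Formula: TPH = 10000 m^2/ha / (spacing_x * spacing_y)
Area per tree = 6.0 m * 6.0 m = 36.0 m^2
TPH = 10000 / 36.0 = 278 trees/ha

278


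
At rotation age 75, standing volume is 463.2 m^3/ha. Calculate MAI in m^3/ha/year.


Formula: MAI = Total Volume / Stand Age
MAI = 463.2 m^3/ha / 75 years
MAI = 6.18 m^3/ha/year

6.18


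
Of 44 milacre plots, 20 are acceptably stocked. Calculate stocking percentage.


Formula: Stocking % = stocked plots / total plots * 100
Stocking = 20 / 44 * 100
Stocking = 0.4545 * 100 = 45.5%

45.5


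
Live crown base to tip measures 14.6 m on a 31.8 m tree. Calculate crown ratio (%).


Formula: Crown Ratio = (Crown Length / Total Height) * 100
CR = (14.6 m / 31.8 m) * 100
CR = 0.4591 * 100 = 45.9%

45.9


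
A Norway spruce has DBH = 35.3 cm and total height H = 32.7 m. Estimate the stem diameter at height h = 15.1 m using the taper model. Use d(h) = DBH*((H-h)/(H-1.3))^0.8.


Taper: d(h) = DBH * ((H - h) / (H - 1.3))^0.8
Numerator = H - h = 32.7 - 15.1 = 17.6 m
Denominator = H - 1.3 = 32.7 - 1.3 = 31.4 m
Ratio = 17.6 / 31.4 = 0.56051
d = 35.3 * 0.56051^0.8 = 22.2 cm

22.2


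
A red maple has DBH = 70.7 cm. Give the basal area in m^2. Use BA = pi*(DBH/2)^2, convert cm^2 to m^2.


Formula: BA = pi * (DBH/2)^2 / 10000  (cm^2 to m^2)
Radius = DBH/2 = 70.7/2 = 35.35 cm
BA = pi * 35.35^2 / 10000
   = 3925.8049 cm^2 / 10000
   = 0.3926 m^2

0.3926


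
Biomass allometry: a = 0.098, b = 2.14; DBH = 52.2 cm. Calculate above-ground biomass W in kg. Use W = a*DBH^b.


Formula: W = a * DBH^b  (allometric power law)
DBH^b = 52.2^2.14 = 4740.3988
W = 0.098 * 4740.3988 = 464.6 kg

464.6


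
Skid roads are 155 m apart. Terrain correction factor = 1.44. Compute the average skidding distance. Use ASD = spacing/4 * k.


Formula: ASD = (spacing / 4) * correction
Uncorrected distance = spacing / 4 = 155 / 4 = 38.75 m
ASD = 38.75 * 1.44 = 56 m

56


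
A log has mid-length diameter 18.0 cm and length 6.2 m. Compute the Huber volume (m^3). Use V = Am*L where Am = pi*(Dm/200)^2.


Huber: V = Am * L,  Am = pi*(Dm/200)^2
Am = pi*(18.0/200)^2 = 0.025447 m^2
V = 0.025447*6.2 = 0.1578 m^3

0.1578


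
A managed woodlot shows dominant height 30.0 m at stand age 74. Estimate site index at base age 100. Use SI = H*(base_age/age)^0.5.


Formula: SI = H_dom * (base_age / age)^0.5
Age ratio = 100 / 74 = 1.35135
sqrt(age_ratio) = 1.16248
SI = 30.0 * 1.16248 = 34.9 m

34.9


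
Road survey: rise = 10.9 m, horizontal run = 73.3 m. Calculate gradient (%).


Formula: Gradient = rise / run * 100
Gradient = 10.9 / 73.3 * 100 = 14.9%

14.9


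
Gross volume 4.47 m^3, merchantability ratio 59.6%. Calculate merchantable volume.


Formula: MV = V_total * (merchantable_pct / 100)
Merchantable fraction = 59.6% / 100 = 0.596
MV = 4.47 m^3 * 0.596 = 2.664 m^3

2.664


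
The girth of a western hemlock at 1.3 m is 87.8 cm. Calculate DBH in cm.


Formula: DBH = C / pi
DBH = 87.8 / pi
pi = 3.14159...
DBH = 27.9 cm

27.9


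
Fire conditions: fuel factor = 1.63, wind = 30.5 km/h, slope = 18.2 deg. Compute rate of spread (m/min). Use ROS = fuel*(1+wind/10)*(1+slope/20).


Formula: ROS = fuel * (1 + wind/10) * (1 + slope/20)
Wind factor = 1 + 30.5/10 = 4.05
Slope factor = 1 + 18.2/20 = 1.91
ROS = 1.63 * 4.05 * 1.91 = 12.61 m/min

12.61


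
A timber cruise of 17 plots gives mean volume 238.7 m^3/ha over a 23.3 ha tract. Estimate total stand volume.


Formula: Total Volume = Mean Volume per ha * Total Area
Total Volume = 238.7 m^3/ha * 23.3 ha
Total Volume = 5562 m^3

5562


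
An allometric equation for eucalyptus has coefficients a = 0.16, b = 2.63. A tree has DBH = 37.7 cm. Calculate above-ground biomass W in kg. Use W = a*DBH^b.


Formula: W = a * DBH^b  (allometric power law)
DBH^b = 37.7^2.63 = 13988.7127
W = 0.16 * 13988.7127 = 2238.2 kg

2238.2


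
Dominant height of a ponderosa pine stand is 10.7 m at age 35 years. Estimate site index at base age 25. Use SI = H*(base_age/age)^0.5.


Formula: SI = H_dom * (base_age / age)^0.5
Age ratio = 25 / 35 = 0.71429
sqrt(age_ratio) = 0.84515
SI = 10.7 * 0.84515 = 9.0 m

9.0


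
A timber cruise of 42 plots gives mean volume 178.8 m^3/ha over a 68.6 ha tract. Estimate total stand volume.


Formula: Total Volume = Mean Volume per ha * Total Area
Total Volume = 178.8 m^3/ha * 68.6 ha
Total Volume = 12266 m^3

12266


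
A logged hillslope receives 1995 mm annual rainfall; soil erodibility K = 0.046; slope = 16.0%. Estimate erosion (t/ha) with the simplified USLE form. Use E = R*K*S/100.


Formula: E = R * K * S / 100  (simplified USLE)
R * K = 1995 * 0.046 = 91.77
E = 91.77 * 16.0 / 100 = 14.68 t/ha

14.68


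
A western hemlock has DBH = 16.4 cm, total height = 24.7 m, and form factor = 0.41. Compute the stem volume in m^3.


Formula: V = pi * (DBH/200)^2 * H * ff
Radius = DBH/200 = 16.4/200 = 0.082 m
Radius^2 = 0.082^2 = 0.006724 m^2
V = pi * 0.006724 * 24.7 * 0.41
V = 0.214 m^3

0.214


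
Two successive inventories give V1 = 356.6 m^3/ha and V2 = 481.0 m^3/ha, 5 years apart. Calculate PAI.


Formula: PAI = (V_T2 - V_T1) / (T2 - T1)
Volume increment = 481.0 - 356.6 = 124.4 m^3/ha
PAI = 124.4 / 5 = 24.88 m^3/ha/year

24.88


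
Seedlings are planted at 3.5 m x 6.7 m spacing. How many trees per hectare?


Formula: TPH = 10000 m^2/ha / (spacing_x * spacing_y)
Area per tree = 3.5 m * 6.7 m = 23.45 m^2
TPH = 10000 / 23.45 = 426 trees/ha

426


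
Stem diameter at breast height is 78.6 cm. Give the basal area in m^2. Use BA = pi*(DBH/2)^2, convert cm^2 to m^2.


Formula: BA = pi * (DBH/2)^2 / 10000  (cm^2 to m^2)
Radius = DBH/2 = 78.6/2 = 39.3 cm
BA = pi * 39.3^2 / 10000
   = 4852.1584 cm^2 / 10000
   = 0.4852 m^2

0.4852


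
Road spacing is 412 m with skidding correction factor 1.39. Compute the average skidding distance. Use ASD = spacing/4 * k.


Formula: ASD = (spacing / 4) * correction
Uncorrected distance = spacing / 4 = 412 / 4 = 103 m
ASD = 103 * 1.39 = 143 m

143


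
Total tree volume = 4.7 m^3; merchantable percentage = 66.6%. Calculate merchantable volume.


Formula: MV = V_total * (merchantable_pct / 100)
Merchantable fraction = 66.6% / 100 = 0.666
MV = 4.7 m^3 * 0.666 = 3.13 m^3

3.13


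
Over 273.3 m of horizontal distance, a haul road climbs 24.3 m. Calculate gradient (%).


Formula: Gradient = rise / run * 100
Gradient = 24.3 / 273.3 * 100 = 8.9%

8.9


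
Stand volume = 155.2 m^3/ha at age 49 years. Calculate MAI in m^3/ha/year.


Formula: MAI = Total Volume / Stand Age
MAI = 155.2 m^3/ha / 49 years
MAI = 3.17 m^3/ha/year

3.17


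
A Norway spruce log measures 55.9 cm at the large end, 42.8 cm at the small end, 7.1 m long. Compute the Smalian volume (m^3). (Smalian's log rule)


Smalian: V = (A1 + A2)/2 * L,  A = pi*(D/200)^2
A1 = pi*(55.9/200)^2 = 0.245422 m^2
A2 = pi*(42.8/200)^2 = 0.143872 m^2
V = (0.245422+0.143872)/2*7.1 = 1.382 m^3

1.382


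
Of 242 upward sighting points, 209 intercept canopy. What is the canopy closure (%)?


Formula: Canopy closure = covered points / total points * 100
Closure = 209 / 242 * 100
Closure = 0.8636 * 100 = 86.4%

86.4


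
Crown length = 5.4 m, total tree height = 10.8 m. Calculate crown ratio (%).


Formula: Crown Ratio = (Crown Length / Total Height) * 100
CR = (5.4 m / 10.8 m) * 100
CR = 0.5 * 100 = 50.0%

50.0


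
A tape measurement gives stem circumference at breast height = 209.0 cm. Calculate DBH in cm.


Formula: DBH = C / pi
DBH = 209.0 / pi
pi = 3.14159...
DBH = 66.5 cm

66.5


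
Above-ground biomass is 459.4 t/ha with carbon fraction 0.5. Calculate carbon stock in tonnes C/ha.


Formula: Carbon Stock = Biomass * Carbon Fraction
C = 459.4 t/ha * 0.5
C = 229.7 t C/ha

229.7


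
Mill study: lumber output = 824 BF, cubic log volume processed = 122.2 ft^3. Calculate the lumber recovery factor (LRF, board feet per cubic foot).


Formula: LRF = Lumber Output (BF) / Log Input (ft^3)
LRF = 824 BF / 122.2 ft^3
LRF = 6.74 BF/ft^3

6.74


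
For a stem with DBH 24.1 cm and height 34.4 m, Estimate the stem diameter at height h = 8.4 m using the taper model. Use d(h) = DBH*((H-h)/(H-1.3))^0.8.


Taper: d(h) = DBH * ((H - h) / (H - 1.3))^0.8
Numerator = H - h = 34.4 - 8.4 = 26.0 m
Denominator = H - 1.3 = 34.4 - 1.3 = 33.1 m
Ratio = 26.0 / 33.1 = 0.7855
d = 24.1 * 0.7855^0.8 = 19.9 cm

19.9


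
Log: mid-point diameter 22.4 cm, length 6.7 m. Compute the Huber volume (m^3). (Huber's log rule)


Huber: V = Am * L,  Am = pi*(Dm/200)^2
Am = pi*(22.4/200)^2 = 0.039408 m^2
V = 0.039408*6.7 = 0.264 m^3

0.264


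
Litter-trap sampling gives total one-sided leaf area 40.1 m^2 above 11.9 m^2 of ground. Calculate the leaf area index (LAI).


Formula: LAI = total leaf area / ground area  (dimensionless)
LAI = 40.1 m^2 / 11.9 m^2
LAI = 3.37

3.37


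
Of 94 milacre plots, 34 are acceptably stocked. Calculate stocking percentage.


Formula: Stocking % = stocked plots / total plots * 100
Stocking = 34 / 94 * 100
Stocking = 0.3617 * 100 = 36.2%

36.2


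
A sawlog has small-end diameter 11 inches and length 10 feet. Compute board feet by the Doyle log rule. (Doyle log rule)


Doyle: BF = (D - 4)^2 * L / 16
Adjusted diameter = 11 - 4 = 7 in
(D-4)^2 = 7^2 = 49
BF = 49 * 10 / 16 = 31 BF

31


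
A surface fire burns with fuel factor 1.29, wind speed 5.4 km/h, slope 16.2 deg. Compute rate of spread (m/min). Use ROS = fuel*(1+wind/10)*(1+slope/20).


Formula: ROS = fuel * (1 + wind/10) * (1 + slope/20)
Wind factor = 1 + 5.4/10 = 1.54
Slope factor = 1 + 16.2/20 = 1.81
ROS = 1.29 * 1.54 * 1.81 = 3.6 m/min

3.6


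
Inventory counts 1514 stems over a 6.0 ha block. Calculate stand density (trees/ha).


Formula: Stand Density = N_trees / Area_ha
Density = 1514 trees / 6.0 ha
Density = 252 trees/ha

252


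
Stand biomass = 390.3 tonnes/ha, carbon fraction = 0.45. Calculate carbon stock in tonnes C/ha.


Formula: Carbon Stock = Biomass * Carbon Fraction
C = 390.3 t/ha * 0.45
C = 175.6 t C/ha

175.6


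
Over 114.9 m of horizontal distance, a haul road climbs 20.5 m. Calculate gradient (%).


Formula: Gradient = rise / run * 100
Gradient = 20.5 / 114.9 * 100 = 17.8%

17.8


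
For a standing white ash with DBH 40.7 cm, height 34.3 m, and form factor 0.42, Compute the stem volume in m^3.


Formula: V = pi * (DBH/200)^2 * H * ff
Radius = DBH/200 = 40.7/200 = 0.2035 m
Radius^2 = 0.2035^2 = 0.04141225 m^2
V = pi * 0.04141225 * 34.3 * 0.42
V = 1.874 m^3

1.874


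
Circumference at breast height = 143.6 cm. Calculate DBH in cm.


Formula: DBH = C / pi
DBH = 143.6 / pi
pi = 3.14159...
DBH = 45.7 cm

45.7


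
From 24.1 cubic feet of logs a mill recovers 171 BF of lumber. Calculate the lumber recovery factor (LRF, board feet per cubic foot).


Formula: LRF = Lumber Output (BF) / Log Input (ft^3)
LRF = 171 BF / 24.1 ft^3
LRF = 7.1 BF/ft^3

7.1


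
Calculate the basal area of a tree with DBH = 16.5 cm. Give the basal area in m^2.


Formula: BA = pi * (DBH/2)^2 / 10000  (cm^2 to m^2)
Radius = DBH/2 = 16.5/2 = 8.25 cm
BA = pi * 8.25^2 / 10000
   = 213.8246 cm^2 / 10000
   = 0.0214 m^2

0.0214


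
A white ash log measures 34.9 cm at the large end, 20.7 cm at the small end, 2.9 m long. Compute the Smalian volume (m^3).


Smalian: V = (A1 + A2)/2 * L,  A = pi*(D/200)^2
A1 = pi*(34.9/200)^2 = 0.095662 m^2
A2 = pi*(20.7/200)^2 = 0.033654 m^2
V = (0.095662+0.033654)/2*2.9 = 0.1875 m^3

0.1875


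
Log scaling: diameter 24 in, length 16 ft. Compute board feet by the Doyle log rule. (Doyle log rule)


Doyle: BF = (D - 4)^2 * L / 16
Adjusted diameter = 24 - 4 = 20 in
(D-4)^2 = 20^2 = 400
BF = 400 * 16 / 16 = 400 BF

400


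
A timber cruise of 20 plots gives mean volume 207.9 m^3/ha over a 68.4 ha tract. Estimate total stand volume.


Formula: Total Volume = Mean Volume per ha * Total Area
Total Volume = 207.9 m^3/ha * 68.4 ha
Total Volume = 14220 m^3

14220


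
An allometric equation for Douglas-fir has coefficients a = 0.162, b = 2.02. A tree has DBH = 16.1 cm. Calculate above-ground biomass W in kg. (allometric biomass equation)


Formula: W = a * DBH^b  (allometric power law)
DBH^b = 16.1^2.02 = 274.0238
W = 0.162 * 274.0238 = 44.4 kg

44.4


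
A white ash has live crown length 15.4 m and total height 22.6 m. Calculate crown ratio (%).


Formula: Crown Ratio = (Crown Length / Total Height) * 100
CR = (15.4 m / 22.6 m) * 100
CR = 0.6814 * 100 = 68.1%

68.1


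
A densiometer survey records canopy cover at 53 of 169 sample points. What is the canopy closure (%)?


Formula: Canopy closure = covered points / total points * 100
Closure = 53 / 169 * 100
Closure = 0.3136 * 100 = 31.4%

31.4


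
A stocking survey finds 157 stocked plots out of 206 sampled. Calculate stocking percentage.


Formula: Stocking % = stocked plots / total plots * 100
Stocking = 157 / 206 * 100
Stocking = 0.7621 * 100 = 76.2%

76.2


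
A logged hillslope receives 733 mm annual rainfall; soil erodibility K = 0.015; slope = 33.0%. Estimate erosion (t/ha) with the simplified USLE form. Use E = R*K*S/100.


Formula: E = R * K * S / 100  (simplified USLE)
R * K = 733 * 0.015 = 10.995
E = 10.995 * 33.0 / 100 = 3.63 t/ha

3.63


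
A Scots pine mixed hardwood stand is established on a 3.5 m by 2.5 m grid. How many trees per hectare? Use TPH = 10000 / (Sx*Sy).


Formula: TPH = 10000 m^2/ha / (spacing_x * spacing_y)
Area per tree = 3.5 m * 2.5 m = 8.75 m^2
TPH = 10000 / 8.75 = 1143 trees/ha

1143


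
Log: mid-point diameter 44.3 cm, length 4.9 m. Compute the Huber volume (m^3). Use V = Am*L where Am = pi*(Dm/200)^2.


Huber: V = Am * L,  Am = pi*(Dm/200)^2
Am = pi*(44.3/200)^2 = 0.154134 m^2
V = 0.154134*4.9 = 0.7553 m^3

0.7553


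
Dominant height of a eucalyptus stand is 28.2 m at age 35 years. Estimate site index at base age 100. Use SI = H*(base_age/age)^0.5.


Formula: SI = H_dom * (base_age / age)^0.5
Age ratio = 100 / 35 = 2.85714
sqrt(age_ratio) = 1.69031
SI = 28.2 * 1.69031 = 47.7 m

47.7


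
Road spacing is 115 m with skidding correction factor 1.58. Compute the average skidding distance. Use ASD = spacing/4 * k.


Formula: ASD = (spacing / 4) * correction
Uncorrected distance = spacing / 4 = 115 / 4 = 28.75 m
ASD = 28.75 * 1.58 = 45 m

45


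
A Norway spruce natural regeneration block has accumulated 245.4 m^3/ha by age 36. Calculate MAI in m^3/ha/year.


Formula: MAI = Total Volume / Stand Age
MAI = 245.4 m^3/ha / 36 years
MAI = 6.82 m^3/ha/year

6.82


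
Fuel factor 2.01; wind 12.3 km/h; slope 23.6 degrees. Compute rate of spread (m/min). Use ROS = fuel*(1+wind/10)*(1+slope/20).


Formula: ROS = fuel * (1 + wind/10) * (1 + slope/20)
Wind factor = 1 + 12.3/10 = 2.23
Slope factor = 1 + 23.6/20 = 2.18
ROS = 2.01 * 2.23 * 2.18 = 9.77 m/min

9.77


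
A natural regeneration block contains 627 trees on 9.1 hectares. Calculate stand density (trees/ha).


Formula: Stand Density = N_trees / Area_ha
Density = 627 trees / 9.1 ha
Density = 69 trees/ha

69


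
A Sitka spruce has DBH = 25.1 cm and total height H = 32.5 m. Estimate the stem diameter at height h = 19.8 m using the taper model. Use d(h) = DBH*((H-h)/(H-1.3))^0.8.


Taper: d(h) = DBH * ((H - h) / (H - 1.3))^0.8
Numerator = H - h = 32.5 - 19.8 = 12.7 m
Denominator = H - 1.3 = 32.5 - 1.3 = 31.2 m
Ratio = 12.7 / 31.2 = 0.40705
d = 25.1 * 0.40705^0.8 = 12.2 cm

12.2


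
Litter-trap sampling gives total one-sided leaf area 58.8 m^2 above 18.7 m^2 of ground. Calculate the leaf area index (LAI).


Formula: LAI = total leaf area / ground area  (dimensionless)
LAI = 58.8 m^2 / 18.7 m^2
LAI = 3.14

3.14


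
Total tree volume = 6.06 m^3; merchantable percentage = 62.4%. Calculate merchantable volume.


Formula: MV = V_total * (merchantable_pct / 100)
Merchantable fraction = 62.4% / 100 = 0.624
MV = 6.06 m^3 * 0.624 = 3.781 m^3

3.781


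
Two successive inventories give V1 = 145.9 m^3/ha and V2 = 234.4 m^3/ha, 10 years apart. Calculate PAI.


Formula: PAI = (V_T2 - V_T1) / (T2 - T1)
Volume increment = 234.4 - 145.9 = 88.5 m^3/ha
PAI = 88.5 / 10 = 8.85 m^3/ha/year

8.85


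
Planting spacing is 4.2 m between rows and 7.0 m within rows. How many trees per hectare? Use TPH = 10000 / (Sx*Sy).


Formula: TPH = 10000 m^2/ha / (spacing_x * spacing_y)
Area per tree = 4.2 m * 7.0 m = 29.4 m^2
TPH = 10000 / 29.4 = 340 trees/ha

340


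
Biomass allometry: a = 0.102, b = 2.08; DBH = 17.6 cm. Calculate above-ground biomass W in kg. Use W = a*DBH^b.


Formula: W = a * DBH^b  (allometric power law)
DBH^b = 17.6^2.08 = 389.6425
W = 0.102 * 389.6425 = 39.7 kg

39.7


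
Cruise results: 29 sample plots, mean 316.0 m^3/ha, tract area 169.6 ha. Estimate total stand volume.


Formula: Total Volume = Mean Volume per ha * Total Area
Total Volume = 316.0 m^3/ha * 169.6 ha
Total Volume = 53594 m^3

53594


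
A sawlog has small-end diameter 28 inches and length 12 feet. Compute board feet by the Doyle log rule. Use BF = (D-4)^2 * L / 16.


Doyle: BF = (D - 4)^2 * L / 16
Adjusted diameter = 28 - 4 = 24 in
(D-4)^2 = 24^2 = 576
BF = 576 * 12 / 16 = 432 BF

432


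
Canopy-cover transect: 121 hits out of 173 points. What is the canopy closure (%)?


Formula: Canopy closure = covered points / total points * 100
Closure = 121 / 173 * 100
Closure = 0.6994 * 100 = 69.9%

69.9


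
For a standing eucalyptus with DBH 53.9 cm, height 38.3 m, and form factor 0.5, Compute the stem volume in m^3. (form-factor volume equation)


Formula: V = pi * (DBH/200)^2 * H * ff
Radius = DBH/200 = 53.9/200 = 0.2695 m
Radius^2 = 0.2695^2 = 0.07263025 m^2
V = pi * 0.07263025 * 38.3 * 0.5
V = 4.37 m^3

4.37


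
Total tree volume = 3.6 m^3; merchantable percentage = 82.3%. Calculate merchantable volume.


Formula: MV = V_total * (merchantable_pct / 100)
Merchantable fraction = 82.3% / 100 = 0.823
MV = 3.6 m^3 * 0.823 = 2.963 m^3

2.963


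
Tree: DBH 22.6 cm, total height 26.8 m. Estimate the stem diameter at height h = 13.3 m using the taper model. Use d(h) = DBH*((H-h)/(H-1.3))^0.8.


Taper: d(h) = DBH * ((H - h) / (H - 1.3))^0.8
Numerator = H - h = 26.8 - 13.3 = 13.5 m
Denominator = H - 1.3 = 26.8 - 1.3 = 25.5 m
Ratio = 13.5 / 25.5 = 0.52941
d = 22.6 * 0.52941^0.8 = 13.6 cm

13.6


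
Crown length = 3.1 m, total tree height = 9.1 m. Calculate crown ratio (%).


Formula: Crown Ratio = (Crown Length / Total Height) * 100
CR = (3.1 m / 9.1 m) * 100
CR = 0.3407 * 100 = 34.1%

34.1


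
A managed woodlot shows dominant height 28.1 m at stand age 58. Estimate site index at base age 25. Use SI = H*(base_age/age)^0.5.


Formula: SI = H_dom * (base_age / age)^0.5
Age ratio = 25 / 58 = 0.43103
sqrt(age_ratio) = 0.65653
SI = 28.1 * 0.65653 = 18.4 m

18.4


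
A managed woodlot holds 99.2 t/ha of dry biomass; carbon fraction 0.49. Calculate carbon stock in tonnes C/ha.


Formula: Carbon Stock = Biomass * Carbon Fraction
C = 99.2 t/ha * 0.49
C = 48.6 t C/ha

48.6


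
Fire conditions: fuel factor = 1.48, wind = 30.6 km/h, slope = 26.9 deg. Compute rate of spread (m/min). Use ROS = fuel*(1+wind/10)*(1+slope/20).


Formula: ROS = fuel * (1 + wind/10) * (1 + slope/20)
Wind factor = 1 + 30.6/10 = 4.06
Slope factor = 1 + 26.9/20 = 2.345
ROS = 1.48 * 4.06 * 2.345 = 14.09 m/min

14.09


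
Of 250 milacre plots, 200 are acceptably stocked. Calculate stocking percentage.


Formula: Stocking % = stocked plots / total plots * 100
Stocking = 200 / 250 * 100
Stocking = 0.8 * 100 = 80.0%

80.0


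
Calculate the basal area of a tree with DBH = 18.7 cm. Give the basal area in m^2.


Formula: BA = pi * (DBH/2)^2 / 10000  (cm^2 to m^2)
Radius = DBH/2 = 18.7/2 = 9.35 cm
BA = pi * 9.35^2 / 10000
   = 274.6459 cm^2 / 10000
   = 0.0275 m^2

0.0275


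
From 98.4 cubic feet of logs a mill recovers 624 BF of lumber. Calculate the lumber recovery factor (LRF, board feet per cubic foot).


Formula: LRF = Lumber Output (BF) / Log Input (ft^3)
LRF = 624 BF / 98.4 ft^3
LRF = 6.34 BF/ft^3

6.34


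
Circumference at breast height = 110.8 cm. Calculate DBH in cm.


Formula: DBH = C / pi
DBH = 110.8 / pi
pi = 3.14159...
DBH = 35.3 cm

35.3


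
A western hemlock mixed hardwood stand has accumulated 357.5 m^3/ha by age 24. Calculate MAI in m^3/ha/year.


Formula: MAI = Total Volume / Stand Age
MAI = 357.5 m^3/ha / 24 years
MAI = 14.9 m^3/ha/year

14.9


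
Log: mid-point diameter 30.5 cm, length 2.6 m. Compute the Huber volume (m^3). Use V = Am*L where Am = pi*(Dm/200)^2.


Huber: V = Am * L,  Am = pi*(Dm/200)^2
Am = pi*(30.5/200)^2 = 0.073062 m^2
V = 0.073062*2.6 = 0.19 m^3

0.19


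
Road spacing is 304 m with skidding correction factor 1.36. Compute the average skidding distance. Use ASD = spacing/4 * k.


Formula: ASD = (spacing / 4) * correction
Uncorrected distance = spacing / 4 = 304 / 4 = 76 m
ASD = 76 * 1.36 = 103 m

103


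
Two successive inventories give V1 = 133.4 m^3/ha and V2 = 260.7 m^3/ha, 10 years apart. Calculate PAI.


Formula: PAI = (V_T2 - V_T1) / (T2 - T1)
Volume increment = 260.7 - 133.4 = 127.3 m^3/ha
PAI = 127.3 / 10 = 12.73 m^3/ha/year

12.73


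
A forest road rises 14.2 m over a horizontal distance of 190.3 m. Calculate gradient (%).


Formula: Gradient = rise / run * 100
Gradient = 14.2 / 190.3 * 100 = 7.5%

7.5


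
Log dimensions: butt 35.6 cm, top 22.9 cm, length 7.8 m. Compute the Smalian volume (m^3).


Smalian: V = (A1 + A2)/2 * L,  A = pi*(D/200)^2
A1 = pi*(35.6/200)^2 = 0.099538 m^2
A2 = pi*(22.9/200)^2 = 0.041187 m^2
V = (0.099538+0.041187)/2*7.8 = 0.5488 m^3

0.5488


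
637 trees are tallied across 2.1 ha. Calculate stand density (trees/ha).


Formula: Stand Density = N_trees / Area_ha
Density = 637 trees / 2.1 ha
Density = 303 trees/ha

303


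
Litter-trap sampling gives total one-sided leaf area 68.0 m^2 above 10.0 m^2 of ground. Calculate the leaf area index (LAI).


Formula: LAI = total leaf area / ground area  (dimensionless)
LAI = 68.0 m^2 / 10.0 m^2
LAI = 6.8

6.8


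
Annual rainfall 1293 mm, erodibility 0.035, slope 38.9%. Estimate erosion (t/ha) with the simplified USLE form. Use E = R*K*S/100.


Formula: E = R * K * S / 100  (simplified USLE)
R * K = 1293 * 0.035 = 45.255
E = 45.255 * 38.9 / 100 = 17.6 t/ha

17.6


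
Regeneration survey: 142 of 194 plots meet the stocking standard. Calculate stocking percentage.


Formula: Stocking % = stocked plots / total plots * 100
Stocking = 142 / 194 * 100
Stocking = 0.732 * 100 = 73.2%

73.2


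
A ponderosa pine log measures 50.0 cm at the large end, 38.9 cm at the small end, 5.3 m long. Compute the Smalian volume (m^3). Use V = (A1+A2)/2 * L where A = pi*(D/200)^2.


Smalian: V = (A1 + A2)/2 * L,  A = pi*(D/200)^2
A1 = pi*(50.0/200)^2 = 0.19635 m^2
A2 = pi*(38.9/200)^2 = 0.118847 m^2
V = (0.19635+0.118847)/2*5.3 = 0.8353 m^3

0.8353


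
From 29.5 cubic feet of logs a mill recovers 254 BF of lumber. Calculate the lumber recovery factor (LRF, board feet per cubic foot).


Formula: LRF = Lumber Output (BF) / Log Input (ft^3)
LRF = 254 BF / 29.5 ft^3
LRF = 8.61 BF/ft^3

8.61


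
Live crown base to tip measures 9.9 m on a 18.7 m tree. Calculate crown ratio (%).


Formula: Crown Ratio = (Crown Length / Total Height) * 100
CR = (9.9 m / 18.7 m) * 100
CR = 0.5294 * 100 = 52.9%

52.9


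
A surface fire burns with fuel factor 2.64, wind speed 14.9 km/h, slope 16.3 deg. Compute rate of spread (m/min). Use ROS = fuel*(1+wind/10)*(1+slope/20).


Formula: ROS = fuel * (1 + wind/10) * (1 + slope/20)
Wind factor = 1 + 14.9/10 = 2.49
Slope factor = 1 + 16.3/20 = 1.815
ROS = 2.64 * 2.49 * 1.815 = 11.93 m/min

11.93


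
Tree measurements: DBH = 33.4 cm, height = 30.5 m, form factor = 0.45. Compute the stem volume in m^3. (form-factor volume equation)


Formula: V = pi * (DBH/200)^2 * H * ff
Radius = DBH/200 = 33.4/200 = 0.167 m
Radius^2 = 0.167^2 = 0.027889 m^2
V = pi * 0.027889 * 30.5 * 0.45
V = 1.203 m^3

1.203


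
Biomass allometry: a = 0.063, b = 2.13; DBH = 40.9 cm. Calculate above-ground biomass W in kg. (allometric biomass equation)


Formula: W = a * DBH^b  (allometric power law)
DBH^b = 40.9^2.13 = 2710.0085
W = 0.063 * 2710.0085 = 170.7 kg

170.7


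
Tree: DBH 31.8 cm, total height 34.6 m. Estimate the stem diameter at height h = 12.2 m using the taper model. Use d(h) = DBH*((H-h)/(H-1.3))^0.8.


Taper: d(h) = DBH * ((H - h) / (H - 1.3))^0.8
Numerator = H - h = 34.6 - 12.2 = 22.4 m
Denominator = H - 1.3 = 34.6 - 1.3 = 33.3 m
Ratio = 22.4 / 33.3 = 0.67267
d = 31.8 * 0.67267^0.8 = 23.2 cm

23.2


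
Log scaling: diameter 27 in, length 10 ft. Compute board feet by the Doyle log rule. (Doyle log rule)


Doyle: BF = (D - 4)^2 * L / 16
Adjusted diameter = 27 - 4 = 23 in
(D-4)^2 = 23^2 = 529
BF = 529 * 10 / 16 = 331 BF

331


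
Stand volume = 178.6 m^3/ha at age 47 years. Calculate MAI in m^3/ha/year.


Formula: MAI = Total Volume / Stand Age
MAI = 178.6 m^3/ha / 47 years
MAI = 3.8 m^3/ha/year

3.8


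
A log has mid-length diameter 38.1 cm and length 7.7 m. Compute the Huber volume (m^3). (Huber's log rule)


Huber: V = Am * L,  Am = pi*(Dm/200)^2
Am = pi*(38.1/200)^2 = 0.114009 m^2
V = 0.114009*7.7 = 0.8779 m^3

0.8779


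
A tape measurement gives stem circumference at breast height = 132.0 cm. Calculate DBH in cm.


Formula: DBH = C / pi
DBH = 132.0 / pi
pi = 3.14159...
DBH = 42.0 cm

42.0


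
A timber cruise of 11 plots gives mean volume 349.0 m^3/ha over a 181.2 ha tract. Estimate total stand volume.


Formula: Total Volume = Mean Volume per ha * Total Area
Total Volume = 349.0 m^3/ha * 181.2 ha
Total Volume = 63239 m^3

63239


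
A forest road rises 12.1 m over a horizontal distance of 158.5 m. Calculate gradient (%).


Formula: Gradient = rise / run * 100
Gradient = 12.1 / 158.5 * 100 = 7.6%

7.6


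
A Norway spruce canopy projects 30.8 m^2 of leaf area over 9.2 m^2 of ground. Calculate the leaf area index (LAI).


Formula: LAI = total leaf area / ground area  (dimensionless)
LAI = 30.8 m^2 / 9.2 m^2
LAI = 3.35

3.35


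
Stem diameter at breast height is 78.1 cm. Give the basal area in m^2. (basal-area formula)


Formula: BA = pi * (DBH/2)^2 / 10000  (cm^2 to m^2)
Radius = DBH/2 = 78.1/2 = 39.05 cm
BA = pi * 39.05^2 / 10000
   = 4790.6225 cm^2 / 10000
   = 0.4791 m^2

0.4791


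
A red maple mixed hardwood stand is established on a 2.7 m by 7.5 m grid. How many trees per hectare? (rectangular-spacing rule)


Formula: TPH = 10000 m^2/ha / (spacing_x * spacing_y)
Area per tree = 2.7 m * 7.5 m = 20.25 m^2
TPH = 10000 / 20.25 = 494 trees/ha

494


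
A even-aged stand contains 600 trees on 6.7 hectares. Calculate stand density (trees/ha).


Formula: Stand Density = N_trees / Area_ha
Density = 600 trees / 6.7 ha
Density = 90 trees/ha

90


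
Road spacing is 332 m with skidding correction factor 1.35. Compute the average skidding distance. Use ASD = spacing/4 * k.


Formula: ASD = (spacing / 4) * correction
Uncorrected distance = spacing / 4 = 332 / 4 = 83 m
ASD = 83 * 1.35 = 112 m

112


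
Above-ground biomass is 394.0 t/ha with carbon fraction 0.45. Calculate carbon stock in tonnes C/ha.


Formula: Carbon Stock = Biomass * Carbon Fraction
C = 394.0 t/ha * 0.45
C = 177.3 t C/ha

177.3


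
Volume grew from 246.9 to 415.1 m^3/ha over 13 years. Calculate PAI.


Formula: PAI = (V_T2 - V_T1) / (T2 - T1)
Volume increment = 415.1 - 246.9 = 168.2 m^3/ha
PAI = 168.2 / 13 = 12.94 m^3/ha/year

12.94


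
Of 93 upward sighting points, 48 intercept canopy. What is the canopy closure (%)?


Formula: Canopy closure = covered points / total points * 100
Closure = 48 / 93 * 100
Closure = 0.5161 * 100 = 51.6%

51.6


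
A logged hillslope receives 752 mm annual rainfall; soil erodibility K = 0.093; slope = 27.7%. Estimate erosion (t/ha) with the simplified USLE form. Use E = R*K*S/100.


Formula: E = R * K * S / 100  (simplified USLE)
R * K = 752 * 0.093 = 69.936
E = 69.936 * 27.7 / 100 = 19.37 t/ha

19.37


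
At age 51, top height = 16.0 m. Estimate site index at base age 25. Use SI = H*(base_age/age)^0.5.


Formula: SI = H_dom * (base_age / age)^0.5
Age ratio = 25 / 51 = 0.4902
sqrt(age_ratio) = 0.70014
SI = 16.0 * 0.70014 = 11.2 m

11.2


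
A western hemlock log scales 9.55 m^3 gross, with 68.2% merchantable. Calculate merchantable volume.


Formula: MV = V_total * (merchantable_pct / 100)
Merchantable fraction = 68.2% / 100 = 0.682
MV = 9.55 m^3 * 0.682 = 6.513 m^3

6.513


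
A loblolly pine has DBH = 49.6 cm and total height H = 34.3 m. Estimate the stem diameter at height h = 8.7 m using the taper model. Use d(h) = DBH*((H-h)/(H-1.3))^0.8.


Taper: d(h) = DBH * ((H - h) / (H - 1.3))^0.8
Numerator = H - h = 34.3 - 8.7 = 25.6 m
Denominator = H - 1.3 = 34.3 - 1.3 = 33.0 m
Ratio = 25.6 / 33.0 = 0.77576
d = 49.6 * 0.77576^0.8 = 40.5 cm

40.5


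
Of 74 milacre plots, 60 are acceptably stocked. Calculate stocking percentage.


Formula: Stocking % = stocked plots / total plots * 100
Stocking = 60 / 74 * 100
Stocking = 0.8108 * 100 = 81.1%

81.1


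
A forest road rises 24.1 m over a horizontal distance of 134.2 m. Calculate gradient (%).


Formula: Gradient = rise / run * 100
Gradient = 24.1 / 134.2 * 100 = 18.0%

18.0


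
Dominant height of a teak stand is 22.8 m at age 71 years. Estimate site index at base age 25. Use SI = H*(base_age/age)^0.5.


Formula: SI = H_dom * (base_age / age)^0.5
Age ratio = 25 / 71 = 0.35211
sqrt(age_ratio) = 0.59339
SI = 22.8 * 0.59339 = 13.5 m

13.5


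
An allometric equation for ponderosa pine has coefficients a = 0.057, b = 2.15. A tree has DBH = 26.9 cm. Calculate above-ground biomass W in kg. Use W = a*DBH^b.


Formula: W = a * DBH^b  (allometric power law)
DBH^b = 26.9^2.15 = 1185.6797
W = 0.057 * 1185.6797 = 67.6 kg

67.6


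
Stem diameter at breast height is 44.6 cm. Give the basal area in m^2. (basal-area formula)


Formula: BA = pi * (DBH/2)^2 / 10000  (cm^2 to m^2)
Radius = DBH/2 = 44.6/2 = 22.3 cm
BA = pi * 22.3^2 / 10000
   = 1562.2826 cm^2 / 10000
   = 0.1562 m^2

0.1562


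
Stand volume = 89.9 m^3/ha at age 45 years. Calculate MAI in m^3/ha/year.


Formula: MAI = Total Volume / Stand Age
MAI = 89.9 m^3/ha / 45 years
MAI = 2.0 m^3/ha/year

2.0


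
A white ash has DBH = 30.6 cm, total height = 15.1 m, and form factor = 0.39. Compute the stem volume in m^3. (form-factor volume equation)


Formula: V = pi * (DBH/200)^2 * H * ff
Radius = DBH/200 = 30.6/200 = 0.153 m
Radius^2 = 0.153^2 = 0.023409 m^2
V = pi * 0.023409 * 15.1 * 0.39
V = 0.433 m^3

0.433


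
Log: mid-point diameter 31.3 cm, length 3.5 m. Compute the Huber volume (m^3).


Huber: V = Am * L,  Am = pi*(Dm/200)^2
Am = pi*(31.3/200)^2 = 0.076945 m^2
V = 0.076945*3.5 = 0.2693 m^3

0.2693


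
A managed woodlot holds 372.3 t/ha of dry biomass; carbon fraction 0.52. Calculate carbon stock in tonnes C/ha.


Formula: Carbon Stock = Biomass * Carbon Fraction
C = 372.3 t/ha * 0.52
C = 193.6 t C/ha

193.6


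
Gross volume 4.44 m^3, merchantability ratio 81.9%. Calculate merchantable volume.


Formula: MV = V_total * (merchantable_pct / 100)
Merchantable fraction = 81.9% / 100 = 0.819
MV = 4.44 m^3 * 0.819 = 3.636 m^3

3.636


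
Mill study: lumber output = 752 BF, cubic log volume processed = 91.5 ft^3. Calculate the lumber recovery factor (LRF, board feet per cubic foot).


Formula: LRF = Lumber Output (BF) / Log Input (ft^3)
LRF = 752 BF / 91.5 ft^3
LRF = 8.22 BF/ft^3

8.22


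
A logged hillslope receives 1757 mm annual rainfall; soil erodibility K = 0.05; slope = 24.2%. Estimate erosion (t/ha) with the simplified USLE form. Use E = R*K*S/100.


Formula: E = R * K * S / 100  (simplified USLE)
R * K = 1757 * 0.05 = 87.85
E = 87.85 * 24.2 / 100 = 21.26 t/ha

21.26


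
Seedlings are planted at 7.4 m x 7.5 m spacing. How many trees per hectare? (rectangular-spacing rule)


Formula: TPH = 10000 m^2/ha / (spacing_x * spacing_y)
Area per tree = 7.4 m * 7.5 m = 55.5 m^2
TPH = 10000 / 55.5 = 180 trees/ha

180


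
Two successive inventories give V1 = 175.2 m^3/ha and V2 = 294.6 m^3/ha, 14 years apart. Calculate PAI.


Formula: PAI = (V_T2 - V_T1) / (T2 - T1)
Volume increment = 294.6 - 175.2 = 119.4 m^3/ha
PAI = 119.4 / 14 = 8.53 m^3/ha/year

8.53


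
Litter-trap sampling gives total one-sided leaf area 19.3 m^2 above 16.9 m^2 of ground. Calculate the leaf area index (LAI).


Formula: LAI = total leaf area / ground area  (dimensionless)
LAI = 19.3 m^2 / 16.9 m^2
LAI = 1.14

1.14


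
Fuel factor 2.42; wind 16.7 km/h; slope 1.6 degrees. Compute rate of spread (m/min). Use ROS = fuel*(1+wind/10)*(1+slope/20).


Formula: ROS = fuel * (1 + wind/10) * (1 + slope/20)
Wind factor = 1 + 16.7/10 = 2.67
Slope factor = 1 + 1.6/20 = 1.08
ROS = 2.42 * 2.67 * 1.08 = 6.98 m/min

6.98
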